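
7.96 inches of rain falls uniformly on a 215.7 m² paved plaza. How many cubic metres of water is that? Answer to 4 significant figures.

Depth: 7.96 in × 25.4 = 202.184 mm.
1 mm over 1 m² is 1 L, so volume = 202.184 × 215.7 = 43611.089 L = 43.61 m³.

43.61 cubic metres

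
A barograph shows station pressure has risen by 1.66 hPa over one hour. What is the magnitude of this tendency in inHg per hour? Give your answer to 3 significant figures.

1.66 hPa / 1 h × 0.02953 inHg/hPa = 0.0490 inHg/h.

0.0490 inHg per hour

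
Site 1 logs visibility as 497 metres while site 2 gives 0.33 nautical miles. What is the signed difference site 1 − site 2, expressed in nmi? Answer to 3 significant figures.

-0.0616 nmi

site 1: 497 m = 0.268359 nmi.
Difference: 0.268359 − 0.330000 = -0.0616 nmi.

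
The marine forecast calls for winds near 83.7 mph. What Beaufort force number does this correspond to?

Beaufort force 12

83.7 mph = 37.4 m/s, which is Beaufort 12 (hurricane force, ≥32.7 m/s).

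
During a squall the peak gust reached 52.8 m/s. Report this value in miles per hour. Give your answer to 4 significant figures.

118.1 mph

1 m/s = 2.23694 mph, so 52.8 × 2.23694 = 118.1 mph.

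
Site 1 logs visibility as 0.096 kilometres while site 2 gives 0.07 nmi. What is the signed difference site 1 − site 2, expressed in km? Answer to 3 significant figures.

site 2: 0.07 nmi = 0.129640 km.
Difference: 0.096000 − 0.129640 = -0.0336 km.

-0.0336 km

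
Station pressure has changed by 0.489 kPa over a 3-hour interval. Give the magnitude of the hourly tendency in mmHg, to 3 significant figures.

1.22 mmHg per hour

0.489 kPa / 3 h × 7.50062 mmHg/kPa = 1.22 mmHg/h.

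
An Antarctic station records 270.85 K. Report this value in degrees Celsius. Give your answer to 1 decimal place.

-2.3 °C

°C = 270.85 − 273.15 = -2.3 °C.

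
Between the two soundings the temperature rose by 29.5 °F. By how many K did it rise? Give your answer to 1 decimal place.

Converting a difference, only the 9/5 scale factor applies: ΔK = 29.5 × 0.5556 = 16.4 K.

16.4 K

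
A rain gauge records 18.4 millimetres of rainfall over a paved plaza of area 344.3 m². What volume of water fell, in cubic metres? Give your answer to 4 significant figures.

1 mm over 1 m² is 1 L, so volume = 18.4 × 344.3 = 6335.12 L = 6.335 m³.

6.335 cubic metres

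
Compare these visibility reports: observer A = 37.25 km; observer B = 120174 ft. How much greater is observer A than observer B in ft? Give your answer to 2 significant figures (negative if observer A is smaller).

observer A: 37.25 km = 122211.29 ft.
Difference: 122211.29 − 120174.00 = 2000 ft.

2000 ft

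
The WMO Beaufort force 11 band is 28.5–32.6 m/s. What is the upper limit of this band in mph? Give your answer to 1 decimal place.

72.9 mph

28.5–32.6 m/s × 2.237 = 63.8–72.9 mph.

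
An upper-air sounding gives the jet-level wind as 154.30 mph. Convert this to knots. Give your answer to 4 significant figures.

134.1 kt

1 mph = 0.868976 kt, so 154.30 × 0.868976 = 134.1 kt.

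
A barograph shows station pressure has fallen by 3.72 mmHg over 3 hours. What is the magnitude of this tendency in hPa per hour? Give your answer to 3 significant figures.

1.65 hPa per hour

3.72 mmHg / 3 h × 1.33322 hPa/mmHg = 1.65 hPa/h.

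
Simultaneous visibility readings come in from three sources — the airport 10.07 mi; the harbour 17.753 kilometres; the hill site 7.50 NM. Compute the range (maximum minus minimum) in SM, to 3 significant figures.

2.40 SM

the harbour: 17.753 km = 11.0312 SM.
the hill site: 7.50 nmi = 8.6308 SM.
Spread: 11.0312 − 8.6308 = 2.40 SM.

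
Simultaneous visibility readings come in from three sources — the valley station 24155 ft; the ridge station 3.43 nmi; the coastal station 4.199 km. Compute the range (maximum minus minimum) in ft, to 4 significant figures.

the ridge station: 3.43 nmi = 20841.08 ft.
the coastal station: 4.199 km = 13776.25 ft.
Spread: 24155.00 − 13776.25 = 10380 ft.

10380 ft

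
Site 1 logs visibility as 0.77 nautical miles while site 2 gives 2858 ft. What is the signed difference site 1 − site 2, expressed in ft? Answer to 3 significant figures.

1820 ft

site 1: 0.77 nmi = 4678.61 ft.
Difference: 4678.61 − 2858.00 = 1820 ft.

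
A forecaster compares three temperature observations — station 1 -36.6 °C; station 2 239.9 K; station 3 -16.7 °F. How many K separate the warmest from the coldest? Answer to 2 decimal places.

station 2: 239.9 K = -33.250 °C.
station 3: -16.7 °F = -27.056 °C.
Spread: (-27.056) − (-36.600) = 9.544 °C.

9.54 K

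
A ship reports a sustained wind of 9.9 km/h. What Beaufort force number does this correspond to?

9.9 km/h = 2.8 m/s, which is Beaufort 2 (light breeze, 1.6–3.3 m/s).

Beaufort force 2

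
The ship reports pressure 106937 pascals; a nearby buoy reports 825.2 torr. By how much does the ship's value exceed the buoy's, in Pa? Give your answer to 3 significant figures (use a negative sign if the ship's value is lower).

the buoy: 825.2 mmHg = 110017.63 Pa.
Difference: 106937.00 − 110017.63 = -3080 Pa.

-3080 Pa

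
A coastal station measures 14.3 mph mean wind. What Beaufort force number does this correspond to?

14.3 mph = 6.4 m/s, which is Beaufort 4 (moderate breeze, 5.5–7.9 m/s).

Beaufort force 4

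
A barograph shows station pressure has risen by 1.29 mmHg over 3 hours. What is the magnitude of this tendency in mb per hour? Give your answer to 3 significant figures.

1.29 mmHg / 3 h × 1.33322 mb/mmHg = 0.573 mb/h.

0.573 mb per hour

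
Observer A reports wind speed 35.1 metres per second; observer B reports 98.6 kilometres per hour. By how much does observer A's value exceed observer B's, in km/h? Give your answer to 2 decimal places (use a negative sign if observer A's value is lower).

observer A: 35.1 m/s = 126.3600 km/h.
Difference: 126.3600 − 98.6000 = 27.76 km/h.

27.76 km/h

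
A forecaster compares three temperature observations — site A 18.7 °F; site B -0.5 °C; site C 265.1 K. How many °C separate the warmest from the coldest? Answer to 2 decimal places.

7.55 °C

site A: 18.7 °F = -7.389 °C.
site C: 265.1 K = -8.050 °C.
Spread: (-0.500) − (-8.050) = 7.550 °C.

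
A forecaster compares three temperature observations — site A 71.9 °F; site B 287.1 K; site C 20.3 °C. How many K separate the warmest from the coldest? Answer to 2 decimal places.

8.22 K

site A: 71.9 °F = 22.167 °C.
site B: 287.1 K = 13.950 °C.
Spread: 22.167 − 13.950 = 8.217 °C.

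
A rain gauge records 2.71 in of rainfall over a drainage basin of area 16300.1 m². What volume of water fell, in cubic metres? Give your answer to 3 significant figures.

1120 cubic metres

Depth: 2.71 in × 25.4 = 68.834 mm.
1 mm over 1 m² is 1 L, so volume = 68.834 × 16300.1 = 1122001.1 L = 1120 m³.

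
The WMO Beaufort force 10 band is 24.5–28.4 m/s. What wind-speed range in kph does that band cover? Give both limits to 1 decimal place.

24.5–28.4 m/s × 3.6 = 88.2–102.2 km/h.

88.2 to 102.2 km/h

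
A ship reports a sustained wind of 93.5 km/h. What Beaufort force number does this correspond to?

Beaufort force 10

93.5 km/h = 26.0 m/s, which is Beaufort 10 (storm, 24.5–28.4 m/s).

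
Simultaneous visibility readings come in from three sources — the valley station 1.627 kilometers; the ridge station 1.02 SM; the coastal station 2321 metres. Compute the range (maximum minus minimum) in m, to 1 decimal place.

the valley station: 1.627 km = 1627.000 m.
the ridge station: 1.02 SM = 1641.531 m.
Spread: 2321.000 − 1627.000 = 694.0 m.

694.0 m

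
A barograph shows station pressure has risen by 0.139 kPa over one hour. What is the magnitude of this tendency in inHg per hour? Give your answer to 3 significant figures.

0.139 kPa / 1 h × 0.2953 inHg/kPa = 0.0410 inHg/h.

0.0410 inHg per hour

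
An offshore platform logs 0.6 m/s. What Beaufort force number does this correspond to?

0.6 m/s lies in the Beaufort 1 band (light air, 0.3–1.5 m/s).

Beaufort force 1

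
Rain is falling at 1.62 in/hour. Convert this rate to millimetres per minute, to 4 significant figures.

1.62 in/hour × 25.4 mm/in × 0.0166667 hour/minute = 0.6858 mm/minute.

0.6858 mm/minute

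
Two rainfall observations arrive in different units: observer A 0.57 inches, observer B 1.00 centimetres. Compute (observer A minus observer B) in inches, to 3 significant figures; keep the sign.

0.176 in

observer B: 1.00 cm = 0.39370 in.
Difference: 0.57000 − 0.39370 = 0.176 in.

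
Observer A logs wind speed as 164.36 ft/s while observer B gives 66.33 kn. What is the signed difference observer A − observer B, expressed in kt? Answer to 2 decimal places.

observer A: 164.36 ft/s = 97.3806 kt.
Difference: 97.3806 − 66.3300 = 31.05 kt.

31.05 kt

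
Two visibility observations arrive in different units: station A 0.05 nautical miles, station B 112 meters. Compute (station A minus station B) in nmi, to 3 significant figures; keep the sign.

station B: 112 m = 0.060475 nmi.
Difference: 0.050000 − 0.060475 = -0.0105 nmi.

-0.0105 nmi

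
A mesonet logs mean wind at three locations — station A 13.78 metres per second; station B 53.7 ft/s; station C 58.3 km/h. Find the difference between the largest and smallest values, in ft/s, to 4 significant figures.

8.490 ft/s

station A: 13.78 m/s = 45.20997 ft/s.
station C: 58.3 km/h = 53.13138 ft/s.
Spread: 53.70000 − 45.20997 = 8.490 ft/s.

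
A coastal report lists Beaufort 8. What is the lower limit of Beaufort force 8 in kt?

34 kt

Beaufort 8 (gale) spans 34–40 knots.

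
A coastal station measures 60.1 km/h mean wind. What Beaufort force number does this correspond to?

60.1 km/h = 16.7 m/s, which is Beaufort 7 (near gale, 13.9–17.1 m/s).

Beaufort force 7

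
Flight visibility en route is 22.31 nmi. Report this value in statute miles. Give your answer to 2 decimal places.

1 nmi = 1.15078 SM, so 22.31 × 1.15078 = 25.67 SM.

25.67 SM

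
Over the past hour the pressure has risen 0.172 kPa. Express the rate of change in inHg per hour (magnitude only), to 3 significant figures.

0.0508 inHg per hour

0.172 kPa / 1 h × 0.2953 inHg/kPa = 0.0508 inHg/h.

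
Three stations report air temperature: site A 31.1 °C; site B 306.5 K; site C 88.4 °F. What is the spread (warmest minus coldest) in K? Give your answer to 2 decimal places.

2.25 K

site B: 306.5 K = 33.350 °C.
site C: 88.4 °F = 31.333 °C.
Spread: 33.350 − 31.100 = 2.250 °C.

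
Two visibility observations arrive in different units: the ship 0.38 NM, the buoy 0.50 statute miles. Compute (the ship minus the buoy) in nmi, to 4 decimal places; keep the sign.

the buoy: 0.50 SM = 0.434488 nmi.
Difference: 0.380000 − 0.434488 = -0.0545 nmi.

-0.0545 nmi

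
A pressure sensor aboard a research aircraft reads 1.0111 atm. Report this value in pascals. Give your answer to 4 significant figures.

102400 Pa

1 atm = 101325 Pa, so 1.0111 × 101325 = 102400 Pa.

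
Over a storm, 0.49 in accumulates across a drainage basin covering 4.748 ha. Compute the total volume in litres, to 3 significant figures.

Depth: 0.49 in × 25.4 = 12.446 mm.
Area: 4.748 ha = 47480 m².
1 mm over 1 m² is 1 L, so volume = 12.446 × 47480 = 590936.08 L ≈ 591000 L.

591000 litres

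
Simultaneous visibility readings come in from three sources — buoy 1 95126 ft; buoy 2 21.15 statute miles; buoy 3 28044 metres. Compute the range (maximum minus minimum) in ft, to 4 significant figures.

19660 ft

buoy 2: 21.15 SM = 111672.00 ft.
buoy 3: 28044 m = 92007.87 ft.
Spread: 111672.00 − 92007.87 = 19660 ft.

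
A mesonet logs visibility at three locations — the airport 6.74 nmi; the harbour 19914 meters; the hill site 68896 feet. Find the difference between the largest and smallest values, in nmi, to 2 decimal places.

4.60 nmi

the harbour: 19914 m = 10.7527 nmi.
the hill site: 68896 ft = 11.3388 nmi.
Spread: 11.3388 − 6.7400 = 4.60 nmi.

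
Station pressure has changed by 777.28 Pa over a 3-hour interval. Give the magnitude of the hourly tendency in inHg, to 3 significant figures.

0.0765 inHg per hour

777.28 Pa / 3 h × 0.0002953 inHg/Pa = 0.0765 inHg/h.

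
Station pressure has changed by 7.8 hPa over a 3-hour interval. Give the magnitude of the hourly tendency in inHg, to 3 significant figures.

0.0768 inHg per hour

7.8 hPa / 3 h × 0.02953 inHg/hPa = 0.0768 inHg/h.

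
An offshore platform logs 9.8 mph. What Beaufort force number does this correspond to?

9.8 mph = 4.4 m/s, which is Beaufort 3 (gentle breeze, 3.4–5.4 m/s).

Beaufort force 3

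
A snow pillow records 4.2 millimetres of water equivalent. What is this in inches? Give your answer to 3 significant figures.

0.165 in

1 mm = 0.0393701 in, so 4.2 × 0.0393701 = 0.165 in.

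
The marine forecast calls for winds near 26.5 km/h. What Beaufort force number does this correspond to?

Beaufort force 4

26.5 km/h = 7.4 m/s, which is Beaufort 4 (moderate breeze, 5.5–7.9 m/s).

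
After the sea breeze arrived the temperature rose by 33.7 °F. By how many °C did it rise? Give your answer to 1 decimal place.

18.7 °C

For a temperature change the 32° offset cancels: Δ°C = 33.7 × 0.5556 = 18.7 °C.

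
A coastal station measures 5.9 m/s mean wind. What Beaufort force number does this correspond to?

Beaufort force 4

5.9 m/s lies in the Beaufort 4 band (moderate breeze, 5.5–7.9 m/s).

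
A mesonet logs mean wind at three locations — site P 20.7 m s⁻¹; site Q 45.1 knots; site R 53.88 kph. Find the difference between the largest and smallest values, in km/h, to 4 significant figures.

29.65 km/h

site P: 20.7 m/s = 74.5200 km/h.
site Q: 45.1 kt = 83.5252 km/h.
Spread: 83.5252 − 53.8800 = 29.65 km/h.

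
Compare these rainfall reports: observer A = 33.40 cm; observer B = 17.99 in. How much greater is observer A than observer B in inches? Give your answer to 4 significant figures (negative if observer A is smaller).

observer A: 33.40 cm = 13.14961 in.
Difference: 13.14961 − 17.99000 = -4.840 in.

-4.840 in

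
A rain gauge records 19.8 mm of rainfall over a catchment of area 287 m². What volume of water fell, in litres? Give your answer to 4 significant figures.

5683 litres

1 mm over 1 m² is 1 L, so volume = 19.8 × 287 = 5682.6 L ≈ 5683 L.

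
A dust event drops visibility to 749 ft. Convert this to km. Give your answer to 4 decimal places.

1 ft = 0.0003048 km, so 749 × 0.0003048 = 0.2283 km.

0.2283 km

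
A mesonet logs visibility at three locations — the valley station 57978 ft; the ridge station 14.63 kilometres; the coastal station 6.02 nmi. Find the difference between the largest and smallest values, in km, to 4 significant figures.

6.523 km

the valley station: 57978 ft = 17.67169 km.
the coastal station: 6.02 nmi = 11.14904 km.
Spread: 17.67169 − 11.14904 = 6.523 km.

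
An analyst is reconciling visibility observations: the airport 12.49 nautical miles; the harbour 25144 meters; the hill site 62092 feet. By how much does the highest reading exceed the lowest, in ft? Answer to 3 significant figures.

the airport: 12.49 nmi = 75890.68 ft.
the harbour: 25144 m = 82493.44 ft.
Spread: 82493.44 − 62092.00 = 20400 ft.

20400 ft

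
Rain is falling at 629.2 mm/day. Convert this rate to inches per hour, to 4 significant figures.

629.2 mm/day × 0.0393701 in/mm × 0.0416667 day/hour = 1.032 in/hour.

1.032 in/hour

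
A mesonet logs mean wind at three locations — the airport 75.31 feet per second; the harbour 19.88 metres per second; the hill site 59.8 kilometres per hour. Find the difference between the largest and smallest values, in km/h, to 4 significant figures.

22.84 km/h

the airport: 75.31 ft/s = 82.6362 km/h.
the harbour: 19.88 m/s = 71.5680 km/h.
Spread: 82.6362 − 59.8000 = 22.84 km/h.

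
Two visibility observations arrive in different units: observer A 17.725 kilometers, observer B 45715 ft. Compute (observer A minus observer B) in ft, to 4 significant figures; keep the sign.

observer A: 17.725 km = 58152.89 ft.
Difference: 58152.89 − 45715.00 = 12440 ft.

12440 ft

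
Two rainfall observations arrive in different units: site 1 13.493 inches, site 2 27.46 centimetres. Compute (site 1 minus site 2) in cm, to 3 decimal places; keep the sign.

site 1: 13.493 in = 34.27222 cm.
Difference: 34.27222 − 27.46000 = 6.812 cm.

6.812 cm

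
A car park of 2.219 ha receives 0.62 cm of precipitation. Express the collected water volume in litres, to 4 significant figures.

137600 litres

Depth: 0.62 cm × 10 = 6.2 mm.
Area: 2.219 ha = 22190 m².
1 mm over 1 m² is 1 L, so volume = 6.2 × 22190 = 137578 L ≈ 137600 L.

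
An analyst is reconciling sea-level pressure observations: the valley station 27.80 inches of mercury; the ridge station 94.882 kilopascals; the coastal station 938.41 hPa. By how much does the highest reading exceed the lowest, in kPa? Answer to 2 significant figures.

the valley station: 27.80 inHg = 94.142 kPa.
the coastal station: 938.41 hPa = 93.841 kPa.
Spread: 94.882 − 93.841 = 1.0 kPa.

1.0 kPa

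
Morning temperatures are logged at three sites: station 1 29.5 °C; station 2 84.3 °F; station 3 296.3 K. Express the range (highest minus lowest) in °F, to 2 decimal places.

station 2: 84.3 °F = 29.056 °C.
station 3: 296.3 K = 23.150 °C.
Spread: 29.500 − 23.150 = 6.350 °C = 11.43 °F.

11.43 °F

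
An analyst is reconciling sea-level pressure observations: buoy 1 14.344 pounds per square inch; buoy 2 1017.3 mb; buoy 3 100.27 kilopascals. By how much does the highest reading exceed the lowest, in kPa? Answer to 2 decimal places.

buoy 1: 14.344 psi = 98.8984 kPa.
buoy 2: 1017.3 mb = 101.7300 kPa.
Spread: 101.7300 − 98.8984 = 2.83 kPa.

2.83 kPa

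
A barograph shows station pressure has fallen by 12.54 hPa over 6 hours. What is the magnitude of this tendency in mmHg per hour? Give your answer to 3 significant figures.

1.57 mmHg per hour

12.54 hPa / 6 h × 0.750062 mmHg/hPa = 1.57 mmHg/h.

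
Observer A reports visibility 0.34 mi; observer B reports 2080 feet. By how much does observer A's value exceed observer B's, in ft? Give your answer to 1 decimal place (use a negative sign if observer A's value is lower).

-284.8 ft

observer A: 0.34 SM = 1795.200 ft.
Difference: 1795.200 − 2080.000 = -284.8 ft.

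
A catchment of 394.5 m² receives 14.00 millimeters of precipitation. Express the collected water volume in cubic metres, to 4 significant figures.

5.523 cubic metres

1 mm over 1 m² is 1 L, so volume = 14 × 394.5 = 5523 L = 5.523 m³.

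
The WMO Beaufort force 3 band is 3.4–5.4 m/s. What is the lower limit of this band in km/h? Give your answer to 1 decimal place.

12.2 km/h

3.4–5.4 m/s × 3.6 = 12.2–19.4 km/h.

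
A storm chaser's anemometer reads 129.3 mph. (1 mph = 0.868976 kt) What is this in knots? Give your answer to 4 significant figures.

112.4 kt

1 mph = 0.868976 kt, so 129.3 × 0.868976 = 112.4 kt.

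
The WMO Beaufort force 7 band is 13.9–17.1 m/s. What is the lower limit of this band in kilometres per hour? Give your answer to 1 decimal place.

50.0 km/h

13.9–17.1 m/s × 3.6 = 50.0–61.6 km/h.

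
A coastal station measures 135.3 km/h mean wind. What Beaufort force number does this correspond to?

135.3 km/h = 37.6 m/s, which is Beaufort 12 (hurricane force, ≥32.7 m/s).

Beaufort force 12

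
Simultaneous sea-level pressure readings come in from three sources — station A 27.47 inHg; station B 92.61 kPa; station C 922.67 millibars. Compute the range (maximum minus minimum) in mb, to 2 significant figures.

station A: 27.47 inHg = 930.241 mb.
station B: 92.61 kPa = 926.100 mb.
Spread: 930.241 − 922.670 = 7.6 mb.

7.6 mb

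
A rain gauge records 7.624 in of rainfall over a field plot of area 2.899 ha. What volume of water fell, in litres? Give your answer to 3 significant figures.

Depth: 7.624 in × 25.4 = 193.6496 mm.
Area: 2.899 ha = 28990 m².
1 mm over 1 m² is 1 L, so volume = 193.6496 × 28990 = 5613901.9 L ≈ 5610000 L.

5610000 litres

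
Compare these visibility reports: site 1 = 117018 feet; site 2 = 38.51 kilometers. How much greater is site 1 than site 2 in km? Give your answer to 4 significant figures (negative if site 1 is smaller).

-2.843 km

site 1: 117018 ft = 35.66709 km.
Difference: 35.66709 − 38.51000 = -2.843 km.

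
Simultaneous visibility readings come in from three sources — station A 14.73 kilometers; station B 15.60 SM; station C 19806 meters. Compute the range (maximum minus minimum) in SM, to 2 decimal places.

station A: 14.73 km = 9.1528 SM.
station C: 19806 m = 12.3069 SM.
Spread: 15.6000 − 9.1528 = 6.45 SM.

6.45 SM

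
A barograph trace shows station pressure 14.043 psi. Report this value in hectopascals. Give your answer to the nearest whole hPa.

1 psi = 68.9476 hPa, so 14.043 × 68.9476 = 968 hPa.

968 hPa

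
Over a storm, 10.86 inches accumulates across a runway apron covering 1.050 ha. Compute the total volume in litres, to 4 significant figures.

Depth: 10.86 in × 25.4 = 275.844 mm.
Area: 1.050 ha = 10500 m².
1 mm over 1 m² is 1 L, so volume = 275.844 × 10500 = 2896362 L ≈ 2896000 L.

2896000 litres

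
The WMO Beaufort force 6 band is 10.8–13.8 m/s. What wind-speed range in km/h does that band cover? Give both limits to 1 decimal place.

10.8–13.8 m/s × 3.6 = 38.9–49.7 km/h.

38.9 to 49.7 km/h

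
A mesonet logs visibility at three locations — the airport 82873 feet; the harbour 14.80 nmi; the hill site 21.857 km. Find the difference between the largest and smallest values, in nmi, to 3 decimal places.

2.998 nmi

the airport: 82873 ft = 13.63914 nmi.
the hill site: 21.857 km = 11.80184 nmi.
Spread: 14.80000 − 11.80184 = 2.998 nmi.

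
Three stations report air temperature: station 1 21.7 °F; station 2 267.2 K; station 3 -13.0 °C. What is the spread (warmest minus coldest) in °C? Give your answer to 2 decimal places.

7.28 °C

station 1: 21.7 °F = -5.722 °C.
station 2: 267.2 K = -5.950 °C.
Spread: (-5.722) − (-13.000) = 7.278 °C.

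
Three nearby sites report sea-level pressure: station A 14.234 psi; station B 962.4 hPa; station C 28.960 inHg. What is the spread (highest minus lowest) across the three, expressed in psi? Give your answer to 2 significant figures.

0.28 psi

station B: 962.4 hPa = 13.9584 psi.
station C: 28.960 inHg = 14.2238 psi.
Spread: 14.2340 − 13.9584 = 0.28 psi.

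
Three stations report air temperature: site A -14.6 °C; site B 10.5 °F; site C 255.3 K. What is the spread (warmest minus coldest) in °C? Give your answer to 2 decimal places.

5.91 °C

site B: 10.5 °F = -11.944 °C.
site C: 255.3 K = -17.850 °C.
Spread: (-11.944) − (-17.850) = 5.906 °C.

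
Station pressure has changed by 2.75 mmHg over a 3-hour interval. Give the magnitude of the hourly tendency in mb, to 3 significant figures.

2.75 mmHg / 3 h × 1.33322 mb/mmHg = 1.22 mb/h.

1.22 mb per hour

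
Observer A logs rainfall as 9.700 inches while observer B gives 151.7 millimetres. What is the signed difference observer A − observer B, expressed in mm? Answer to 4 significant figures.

94.68 mm

observer A: 9.700 in = 246.3800 mm.
Difference: 246.3800 − 151.7000 = 94.68 mm.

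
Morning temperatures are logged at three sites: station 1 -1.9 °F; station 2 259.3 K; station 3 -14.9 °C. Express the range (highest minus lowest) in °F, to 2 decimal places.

station 1: -1.9 °F = -18.833 °C.
station 2: 259.3 K = -13.850 °C.
Spread: (-13.850) − (-18.833) = 4.983 °C = 8.97 °F.

8.97 °F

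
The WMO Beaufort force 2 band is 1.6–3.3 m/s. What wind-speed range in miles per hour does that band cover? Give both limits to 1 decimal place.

3.6 to 7.4 mph

1.6–3.3 m/s × 2.237 = 3.6–7.4 mph.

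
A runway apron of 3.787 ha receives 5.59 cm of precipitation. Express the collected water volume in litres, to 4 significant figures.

2117000 litres

Depth: 5.59 cm × 10 = 55.9 mm.
Area: 3.787 ha = 37870 m².
1 mm over 1 m² is 1 L, so volume = 55.9 × 37870 = 2116933 L ≈ 2117000 L.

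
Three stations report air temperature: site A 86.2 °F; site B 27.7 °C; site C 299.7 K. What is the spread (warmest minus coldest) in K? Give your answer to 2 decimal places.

3.56 K

site A: 86.2 °F = 30.111 °C.
site C: 299.7 K = 26.550 °C.
Spread: 30.111 − 26.550 = 3.561 °C.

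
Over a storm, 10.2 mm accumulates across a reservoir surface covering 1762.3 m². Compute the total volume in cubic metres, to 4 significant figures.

17.98 cubic metres

1 mm over 1 m² is 1 L, so volume = 10.2 × 1762.3 = 17975.46 L = 17.98 m³.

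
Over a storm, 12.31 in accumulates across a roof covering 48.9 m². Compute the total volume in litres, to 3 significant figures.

Depth: 12.31 in × 25.4 = 312.674 mm.
1 mm over 1 m² is 1 L, so volume = 312.674 × 48.9 = 15289.759 L ≈ 15300 L.

15300 litres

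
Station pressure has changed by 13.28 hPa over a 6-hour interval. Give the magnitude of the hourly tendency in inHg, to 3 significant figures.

0.0654 inHg per hour

13.28 hPa / 6 h × 0.02953 inHg/hPa = 0.0654 inHg/h.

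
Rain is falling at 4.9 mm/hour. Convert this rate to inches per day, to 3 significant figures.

4.63 in/day

4.9 mm/hour × 0.0393701 in/mm × 24 hour/day = 4.63 in/day.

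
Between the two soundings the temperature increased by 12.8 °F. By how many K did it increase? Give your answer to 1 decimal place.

7.1 K

For a temperature change the 32° offset cancels: ΔK = 12.8 × 0.5556 = 7.1 K.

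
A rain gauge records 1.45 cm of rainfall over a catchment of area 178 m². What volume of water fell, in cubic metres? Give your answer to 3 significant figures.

Depth: 1.45 cm × 10 = 14.5 mm.
1 mm over 1 m² is 1 L, so volume = 14.5 × 178 = 2581 L = 2.58 m³.

2.58 cubic metres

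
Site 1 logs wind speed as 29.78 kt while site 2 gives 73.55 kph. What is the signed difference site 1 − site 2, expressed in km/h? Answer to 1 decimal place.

-18.4 km/h

site 1: 29.78 kt = 55.153 km/h.
Difference: 55.153 − 73.550 = -18.4 km/h.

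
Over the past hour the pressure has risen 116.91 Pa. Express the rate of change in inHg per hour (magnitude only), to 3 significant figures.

116.91 Pa / 1 h × 0.0002953 inHg/Pa = 0.0345 inHg/h.

0.0345 inHg per hour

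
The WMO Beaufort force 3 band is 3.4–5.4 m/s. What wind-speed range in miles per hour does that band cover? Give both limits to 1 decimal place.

7.6 to 12.1 mph

3.4–5.4 m/s × 2.237 = 7.6–12.1 mph.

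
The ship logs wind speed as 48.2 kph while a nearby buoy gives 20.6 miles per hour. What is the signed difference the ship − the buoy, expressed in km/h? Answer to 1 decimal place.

the buoy: 20.6 mph = 33.152 km/h.
Difference: 48.200 − 33.152 = 15.0 km/h.

15.0 km/h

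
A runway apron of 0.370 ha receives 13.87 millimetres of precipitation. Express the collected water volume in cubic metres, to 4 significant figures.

Area: 0.370 ha = 3700 m².
1 mm over 1 m² is 1 L, so volume = 13.87 × 3700 = 51319 L = 51.32 m³.

51.32 cubic metres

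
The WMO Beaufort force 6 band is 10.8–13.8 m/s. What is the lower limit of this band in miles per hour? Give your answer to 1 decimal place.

24.2 mph

10.8–13.8 m/s × 2.237 = 24.2–30.9 mph.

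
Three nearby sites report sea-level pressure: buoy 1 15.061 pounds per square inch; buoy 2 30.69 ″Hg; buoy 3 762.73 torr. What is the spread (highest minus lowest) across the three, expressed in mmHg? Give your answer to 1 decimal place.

buoy 1: 15.061 psi = 778.878 mmHg.
buoy 2: 30.69 inHg = 779.526 mmHg.
Spread: 779.526 − 762.730 = 16.8 mmHg.

16.8 mmHg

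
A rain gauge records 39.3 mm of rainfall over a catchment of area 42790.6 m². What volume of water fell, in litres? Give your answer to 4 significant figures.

1 mm over 1 m² is 1 L, so volume = 39.3 × 42790.6 = 1681670.6 L ≈ 1682000 L.

1682000 litres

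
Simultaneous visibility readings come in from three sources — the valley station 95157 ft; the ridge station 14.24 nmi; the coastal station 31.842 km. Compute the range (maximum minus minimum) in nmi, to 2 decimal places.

the valley station: 95157 ft = 15.6608 nmi.
the coastal station: 31.842 km = 17.1933 nmi.
Spread: 17.1933 − 14.2400 = 2.95 nmi.

2.95 nmi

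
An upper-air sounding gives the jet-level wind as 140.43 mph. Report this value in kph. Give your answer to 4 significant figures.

226.0 km/h

1 mph = 1.60934 km/h, so 140.43 × 1.60934 = 226.0 km/h.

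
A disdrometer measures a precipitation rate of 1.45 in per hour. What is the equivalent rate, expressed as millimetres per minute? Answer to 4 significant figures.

1.45 in/hour × 25.4 mm/in × 0.0166667 hour/minute = 0.6138 mm/minute.

0.6138 mm/minute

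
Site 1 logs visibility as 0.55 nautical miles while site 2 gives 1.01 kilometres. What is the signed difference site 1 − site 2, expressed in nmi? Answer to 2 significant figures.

0.0046 nmi

site 2: 1.01 km = 0.545356 nmi.
Difference: 0.550000 − 0.545356 = 0.0046 nmi.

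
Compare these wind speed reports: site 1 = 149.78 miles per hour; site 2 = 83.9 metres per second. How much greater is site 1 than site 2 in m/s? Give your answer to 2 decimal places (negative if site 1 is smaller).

-16.94 m/s

site 1: 149.78 mph = 66.9577 m/s.
Difference: 66.9577 − 83.9000 = -16.94 m/s.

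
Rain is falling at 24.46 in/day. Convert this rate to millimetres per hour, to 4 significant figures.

25.89 mm/hour

24.46 in/day × 25.4 mm/in × 0.0416667 day/hour = 25.89 mm/hour.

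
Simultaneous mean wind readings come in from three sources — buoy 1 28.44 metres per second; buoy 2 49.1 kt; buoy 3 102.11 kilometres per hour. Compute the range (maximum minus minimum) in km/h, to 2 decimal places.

11.45 km/h

buoy 1: 28.44 m/s = 102.3840 km/h.
buoy 2: 49.1 kt = 90.9332 km/h.
Spread: 102.3840 − 90.9332 = 11.45 km/h.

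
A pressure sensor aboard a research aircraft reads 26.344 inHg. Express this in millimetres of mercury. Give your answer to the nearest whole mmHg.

669 mmHg

1 inHg = 25.4 mmHg, so 26.344 × 25.4 = 669 mmHg.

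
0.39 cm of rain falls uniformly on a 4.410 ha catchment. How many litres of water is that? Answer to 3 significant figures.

Depth: 0.39 cm × 10 = 3.9 mm.
Area: 4.410 ha = 44100 m².
1 mm over 1 m² is 1 L, so volume = 3.9 × 44100 = 171990 L ≈ 172000 L.

172000 litres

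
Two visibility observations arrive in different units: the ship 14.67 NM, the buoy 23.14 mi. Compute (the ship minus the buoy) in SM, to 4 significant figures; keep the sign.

-6.258 SM

the ship: 14.67 nmi = 16.88193 SM.
Difference: 16.88193 − 23.14000 = -6.258 SM.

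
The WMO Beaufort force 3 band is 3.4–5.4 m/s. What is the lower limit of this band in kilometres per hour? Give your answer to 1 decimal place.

3.4–5.4 m/s × 3.6 = 12.2–19.4 km/h.

12.2 km/h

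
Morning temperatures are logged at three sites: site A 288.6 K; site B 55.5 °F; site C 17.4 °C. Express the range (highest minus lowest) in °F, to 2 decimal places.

site A: 288.6 K = 15.450 °C.
site B: 55.5 °F = 13.056 °C.
Spread: 17.400 − 13.056 = 4.344 °C = 7.82 °F.

7.82 °F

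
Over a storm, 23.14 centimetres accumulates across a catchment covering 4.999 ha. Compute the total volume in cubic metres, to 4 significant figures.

11570 cubic metres

Depth: 23.14 cm × 10 = 231.4 mm.
Area: 4.999 ha = 49990 m².
1 mm over 1 m² is 1 L, so volume = 231.4 × 49990 = 11567686 L = 11570 m³.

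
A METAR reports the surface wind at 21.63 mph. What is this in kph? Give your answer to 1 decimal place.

34.8 km/h

1 mph = 1.60934 km/h, so 21.63 × 1.60934 = 34.8 km/h.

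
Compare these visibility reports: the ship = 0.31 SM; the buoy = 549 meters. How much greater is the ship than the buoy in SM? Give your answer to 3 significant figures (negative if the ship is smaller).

the buoy: 549 m = 0.341133 SM.
Difference: 0.310000 − 0.341133 = -0.0311 SM.

-0.0311 SM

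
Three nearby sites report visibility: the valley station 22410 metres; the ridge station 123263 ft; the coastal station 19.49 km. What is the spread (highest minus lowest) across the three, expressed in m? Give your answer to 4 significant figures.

the ridge station: 123263 ft = 37570.56 m.
the coastal station: 19.49 km = 19490.00 m.
Spread: 37570.56 − 19490.00 = 18080 m.

18080 m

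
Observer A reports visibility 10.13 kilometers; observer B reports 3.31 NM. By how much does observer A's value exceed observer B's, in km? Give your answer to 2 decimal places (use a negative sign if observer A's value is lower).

observer B: 3.31 nmi = 6.1301 km.
Difference: 10.1300 − 6.1301 = 4.00 km.

4.00 km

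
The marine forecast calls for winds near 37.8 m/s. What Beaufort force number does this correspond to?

37.8 m/s lies in the Beaufort 12 band (hurricane force, ≥32.7 m/s).

Beaufort force 12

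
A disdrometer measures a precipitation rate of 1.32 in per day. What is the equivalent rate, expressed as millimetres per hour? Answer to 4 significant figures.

1.397 mm/hour

1.32 in/day × 25.4 mm/in × 0.0416667 day/hour = 1.397 mm/hour.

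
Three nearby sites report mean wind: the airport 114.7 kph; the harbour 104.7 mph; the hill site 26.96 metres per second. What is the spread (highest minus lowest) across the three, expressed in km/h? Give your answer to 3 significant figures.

71.4 km/h

the harbour: 104.7 mph = 168.498 km/h.
the hill site: 26.96 m/s = 97.056 km/h.
Spread: 168.498 − 97.056 = 71.4 km/h.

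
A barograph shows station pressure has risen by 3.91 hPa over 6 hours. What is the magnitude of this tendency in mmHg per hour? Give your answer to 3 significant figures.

3.91 hPa / 6 h × 0.750062 mmHg/hPa = 0.489 mmHg/h.

0.489 mmHg per hour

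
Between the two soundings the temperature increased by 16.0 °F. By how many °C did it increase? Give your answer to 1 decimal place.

For a temperature change the 32° offset cancels: Δ°C = 16.0 × 0.5556 = 8.9 °C.

8.9 °C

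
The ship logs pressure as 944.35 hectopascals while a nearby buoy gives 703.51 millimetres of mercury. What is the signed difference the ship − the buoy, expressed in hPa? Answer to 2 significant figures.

6.4 hPa

the buoy: 703.51 mmHg = 937.936 hPa.
Difference: 944.350 − 937.936 = 6.4 hPa.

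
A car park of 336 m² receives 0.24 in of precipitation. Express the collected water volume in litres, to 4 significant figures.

Depth: 0.24 in × 25.4 = 6.096 mm.
1 mm over 1 m² is 1 L, so volume = 6.096 × 336 = 2048.256 L ≈ 2048 L.

2048 litres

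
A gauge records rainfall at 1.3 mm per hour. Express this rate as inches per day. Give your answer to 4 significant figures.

1.228 in/day

1.3 mm/hour × 0.0393701 in/mm × 24 hour/day = 1.228 in/day.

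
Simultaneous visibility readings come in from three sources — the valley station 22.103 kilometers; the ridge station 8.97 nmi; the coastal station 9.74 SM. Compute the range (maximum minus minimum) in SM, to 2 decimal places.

3.99 SM

the valley station: 22.103 km = 13.7342 SM.
the ridge station: 8.97 nmi = 10.3225 SM.
Spread: 13.7342 − 9.7400 = 3.99 SM.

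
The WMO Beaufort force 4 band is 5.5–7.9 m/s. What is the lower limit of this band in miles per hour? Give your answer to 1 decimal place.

12.3 mph

5.5–7.9 m/s × 2.237 = 12.3–17.7 mph.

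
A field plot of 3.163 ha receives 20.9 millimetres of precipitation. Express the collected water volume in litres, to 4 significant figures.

Area: 3.163 ha = 31630 m².
1 mm over 1 m² is 1 L, so volume = 20.9 × 31630 = 661067 L ≈ 661100 L.

661100 litres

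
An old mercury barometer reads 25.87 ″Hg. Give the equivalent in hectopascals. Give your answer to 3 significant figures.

876 hPa

1 inHg = 33.8639 hPa, so 25.87 × 33.8639 = 876 hPa.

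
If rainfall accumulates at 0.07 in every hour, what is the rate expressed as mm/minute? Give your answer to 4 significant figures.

0.02963 mm/minute

0.07 in/hour × 25.4 mm/in × 0.0166667 hour/minute = 0.02963 mm/minute.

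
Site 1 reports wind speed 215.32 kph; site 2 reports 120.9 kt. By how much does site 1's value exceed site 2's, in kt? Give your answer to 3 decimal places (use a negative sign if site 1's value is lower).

site 1: 215.32 km/h = 116.263499 kt.
Difference: 116.263499 − 120.900000 = -4.637 kt.

-4.637 kt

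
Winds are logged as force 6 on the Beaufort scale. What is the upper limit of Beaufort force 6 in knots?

27 kt

Beaufort 6 (strong breeze) spans 22–27 knots.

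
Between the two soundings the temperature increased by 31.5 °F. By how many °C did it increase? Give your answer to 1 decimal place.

A change of 1 °C equals a change of 1.8 °F: Δ°C = 31.5 × 0.5556 = 17.5 °C.

17.5 °C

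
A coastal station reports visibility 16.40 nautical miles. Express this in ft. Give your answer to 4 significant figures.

1 nmi = 6076.12 ft, so 16.40 × 6076.12 = 99650 ft.

99650 ft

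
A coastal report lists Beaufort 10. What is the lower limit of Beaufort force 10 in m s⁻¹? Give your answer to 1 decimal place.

Beaufort 10 (storm) spans 24.5–28.4 m/s.

24.5 m/s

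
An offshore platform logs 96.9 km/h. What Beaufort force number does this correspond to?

Beaufort force 10

96.9 km/h = 26.9 m/s, which is Beaufort 10 (storm, 24.5–28.4 m/s).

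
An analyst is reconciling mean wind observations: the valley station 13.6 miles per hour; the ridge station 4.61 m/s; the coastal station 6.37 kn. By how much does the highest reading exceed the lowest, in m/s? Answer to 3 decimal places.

the valley station: 13.6 mph = 6.07974 m/s.
the coastal station: 6.37 kt = 3.27701 m/s.
Spread: 6.07974 − 3.27701 = 2.803 m/s.

2.803 m/s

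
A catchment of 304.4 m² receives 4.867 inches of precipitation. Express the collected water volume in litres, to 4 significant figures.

37630 litres

Depth: 4.867 in × 25.4 = 123.6218 mm.
1 mm over 1 m² is 1 L, so volume = 123.6218 × 304.4 = 37630.476 L ≈ 37630 L.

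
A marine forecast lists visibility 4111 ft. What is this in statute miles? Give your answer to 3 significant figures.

1 ft = 0.000189394 SM, so 4111 × 0.000189394 = 0.779 SM.

0.779 SM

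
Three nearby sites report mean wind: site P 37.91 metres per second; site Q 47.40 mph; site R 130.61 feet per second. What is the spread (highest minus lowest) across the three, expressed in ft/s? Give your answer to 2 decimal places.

61.09 ft/s

site P: 37.91 m/s = 124.3766 ft/s.
site Q: 47.40 mph = 69.5200 ft/s.
Spread: 130.6100 − 69.5200 = 61.09 ft/s.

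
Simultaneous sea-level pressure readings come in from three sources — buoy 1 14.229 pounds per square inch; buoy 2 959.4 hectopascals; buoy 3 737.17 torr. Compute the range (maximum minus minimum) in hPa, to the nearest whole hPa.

buoy 1: 14.229 psi = 981.06 hPa.
buoy 3: 737.17 mmHg = 982.81 hPa.
Spread: 982.81 − 959.40 = 23 hPa.

23 hPa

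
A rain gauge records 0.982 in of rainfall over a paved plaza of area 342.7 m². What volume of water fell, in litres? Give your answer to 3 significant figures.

Depth: 0.982 in × 25.4 = 24.9428 mm.
1 mm over 1 m² is 1 L, so volume = 24.9428 × 342.7 = 8547.8976 L ≈ 8550 L.

8550 litres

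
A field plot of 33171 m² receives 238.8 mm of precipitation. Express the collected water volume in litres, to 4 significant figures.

7921000 litres

1 mm over 1 m² is 1 L, so volume = 238.8 × 33171 = 7921234.8 L ≈ 7921000 L.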